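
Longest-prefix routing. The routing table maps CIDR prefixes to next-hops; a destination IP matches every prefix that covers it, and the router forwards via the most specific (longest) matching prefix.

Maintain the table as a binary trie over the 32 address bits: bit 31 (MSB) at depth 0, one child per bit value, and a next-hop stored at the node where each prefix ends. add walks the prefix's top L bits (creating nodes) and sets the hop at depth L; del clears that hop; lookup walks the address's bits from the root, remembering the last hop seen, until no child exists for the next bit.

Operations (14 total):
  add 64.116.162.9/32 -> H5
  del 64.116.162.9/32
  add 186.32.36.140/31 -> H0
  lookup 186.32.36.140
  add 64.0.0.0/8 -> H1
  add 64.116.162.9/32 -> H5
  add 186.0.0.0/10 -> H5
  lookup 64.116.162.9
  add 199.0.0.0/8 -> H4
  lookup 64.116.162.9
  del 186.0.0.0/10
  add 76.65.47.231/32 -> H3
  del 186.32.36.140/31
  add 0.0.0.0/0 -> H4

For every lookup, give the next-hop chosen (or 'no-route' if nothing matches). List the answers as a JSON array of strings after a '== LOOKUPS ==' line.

Process each operation:
  + 64.116.162.9/32 (H5) depth=32
  - 64.116.162.9/32 clear@32
  + 186.32.36.140/31 (H0) depth=31
  lookup 186.32.36.140: bits 1011101000100000001001001000110 walk d0:-→d1:-→d2:-→d3:-→d4:-→d5:-→d6:-→d7:-→d8:-→d9:-→d10:-→d11:-→d12:-→d13:-→d14:-→d15:-→d16:-→d17:-→d18:-→d19:-→d20:-→d21:-→d22:-→d23:-→d24:-→d25:-→d26:-→d27:-→d28:-→d29:-→d30:-→d31:H0 -> H0
  + 64.0.0.0/8 (H1) depth=8
  + 64.116.162.9/32 (H5) depth=32
  + 186.0.0.0/10 (H5) depth=10
  lookup 64.116.162.9: bits 01000000011101001010001000001001 walk d0:-→d1:-→d2:-→d3:-→d4:-→d5:-→d6:-→d7:-→d8:H1→d9:-→d10:-→d11:-→d12:-→d13:-→d14:-→d15:-→d16:-→d17:-→d18:-→d19:-→d20:-→d21:-→d22:-→d23:-→d24:-→d25:-→d26:-→d27:-→d28:-→d29:-→d30:-→d31:-→d32:H5 -> H5
  + 199.0.0.0/8 (H4) depth=8
  lookup 64.116.162.9: bits 01000000011101001010001000001001 walk d0:-→d1:-→d2:-→d3:-→d4:-→d5:-→d6:-→d7:-→d8:H1→d9:-→d10:-→d11:-→d12:-→d13:-→d14:-→d15:-→d16:-→d17:-→d18:-→d19:-→d20:-→d21:-→d22:-→d23:-→d24:-→d25:-→d26:-→d27:-→d28:-→d29:-→d30:-→d31:-→d32:H5 -> H5
  - 186.0.0.0/10 clear@10
  + 76.65.47.231/32 (H3) depth=32
  - 186.32.36.140/31 clear@31
  + 0.0.0.0/0 (H4) depth=0

== LOOKUPS ==
["H0","H5","H5"]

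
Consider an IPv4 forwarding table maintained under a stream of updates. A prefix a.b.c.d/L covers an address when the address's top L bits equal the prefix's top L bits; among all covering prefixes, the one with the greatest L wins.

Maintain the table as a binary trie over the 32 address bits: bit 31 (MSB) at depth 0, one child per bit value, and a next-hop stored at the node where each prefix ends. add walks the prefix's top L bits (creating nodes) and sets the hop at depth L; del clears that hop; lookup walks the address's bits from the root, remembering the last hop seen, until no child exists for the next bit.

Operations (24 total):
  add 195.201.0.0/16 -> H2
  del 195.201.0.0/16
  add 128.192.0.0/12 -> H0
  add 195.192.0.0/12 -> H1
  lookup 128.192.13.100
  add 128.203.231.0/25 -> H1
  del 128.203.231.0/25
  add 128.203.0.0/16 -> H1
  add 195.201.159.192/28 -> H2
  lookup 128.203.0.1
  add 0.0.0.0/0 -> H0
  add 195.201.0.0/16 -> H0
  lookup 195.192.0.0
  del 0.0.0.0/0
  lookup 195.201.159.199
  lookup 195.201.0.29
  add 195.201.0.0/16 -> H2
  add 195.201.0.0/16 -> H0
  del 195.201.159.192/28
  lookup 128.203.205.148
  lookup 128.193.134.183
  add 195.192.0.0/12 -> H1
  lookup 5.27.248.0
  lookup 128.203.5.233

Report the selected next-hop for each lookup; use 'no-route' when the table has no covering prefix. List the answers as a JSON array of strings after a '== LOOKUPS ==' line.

Apply in order:
  + 195.201.0.0/16 (H2) depth=16
  del 195.201.0.0/16 (clear depth 16)
  + 128.192.0.0/12 (H0) depth=12
  + 195.192.0.0/12 (H1) depth=12
  Q 128.192.13.100: descend 100000001100 ; hops seen [H0] ; pick H0
  + 128.203.231.0/25 (H1) depth=25
  del 128.203.231.0/25 (clear depth 25)
  + 128.203.0.0/16 (H1) depth=16
  + 195.201.159.192/28 (H2) depth=28
  Q 128.203.0.1: descend 1000000011001011 ; hops seen [H0,H1] ; pick H1
  + 0.0.0.0/0 (H0) depth=0
  + 195.201.0.0/16 (H0) depth=16
  Q 195.192.0.0: descend 110000111100 ; hops seen [H0,H1] ; pick H1
  del 0.0.0.0/0 (clear depth 0)
  Q 195.201.159.199: descend 1100001111001001100111111100 ; hops seen [H1,H0,H2] ; pick H2
  Q 195.201.0.29: descend 1100001111001001 ; hops seen [H1,H0] ; pick H0
  + 195.201.0.0/16 (H2) depth=16
  + 195.201.0.0/16 (H0) depth=16
  del 195.201.159.192/28 (clear depth 28)
  Q 128.203.205.148: descend 100000001100101111 ; hops seen [H0,H1] ; pick H1
  Q 128.193.134.183: descend 100000001100 ; hops seen [H0] ; pick H0
  + 195.192.0.0/12 (H1) depth=12
  Q 5.27.248.0: descend ε ; hops seen [∅] ; pick no-route
  Q 128.203.5.233: descend 1000000011001011 ; hops seen [H0,H1] ; pick H1

== LOOKUPS ==
["H0","H1","H1","H2","H0","H1","H0","no-route","H1"]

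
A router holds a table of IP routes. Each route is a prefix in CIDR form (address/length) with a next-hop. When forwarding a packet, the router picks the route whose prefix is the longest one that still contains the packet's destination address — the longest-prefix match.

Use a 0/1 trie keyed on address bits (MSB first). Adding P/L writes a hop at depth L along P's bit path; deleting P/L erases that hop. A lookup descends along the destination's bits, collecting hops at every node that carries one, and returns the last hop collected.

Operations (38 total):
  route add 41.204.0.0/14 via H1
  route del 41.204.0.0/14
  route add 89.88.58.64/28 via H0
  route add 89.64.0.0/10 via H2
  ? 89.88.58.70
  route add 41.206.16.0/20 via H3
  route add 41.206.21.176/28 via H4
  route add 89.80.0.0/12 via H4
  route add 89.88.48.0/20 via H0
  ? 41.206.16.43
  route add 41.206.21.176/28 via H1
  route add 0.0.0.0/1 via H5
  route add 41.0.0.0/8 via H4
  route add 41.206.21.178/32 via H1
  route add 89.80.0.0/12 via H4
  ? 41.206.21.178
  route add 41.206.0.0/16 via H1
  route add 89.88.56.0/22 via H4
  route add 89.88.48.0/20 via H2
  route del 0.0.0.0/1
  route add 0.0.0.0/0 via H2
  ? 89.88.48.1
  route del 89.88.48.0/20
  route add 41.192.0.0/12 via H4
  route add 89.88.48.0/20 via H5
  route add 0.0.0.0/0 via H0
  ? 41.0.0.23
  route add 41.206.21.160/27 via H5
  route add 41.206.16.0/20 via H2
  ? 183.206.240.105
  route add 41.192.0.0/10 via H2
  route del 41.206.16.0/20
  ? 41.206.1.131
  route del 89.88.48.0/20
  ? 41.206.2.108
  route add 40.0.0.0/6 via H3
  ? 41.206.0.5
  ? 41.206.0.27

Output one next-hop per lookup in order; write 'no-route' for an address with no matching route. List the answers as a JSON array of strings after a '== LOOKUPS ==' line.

Process each operation:
  + 41.204.0.0/14 (H1) depth=14
  - 41.204.0.0/14 clear@14
  + 89.88.58.64/28 (H0) depth=28
  + 89.64.0.0/10 (H2) depth=10
  ? 89.88.58.70  path d0:-→d1:-→d2:-→d3:-→d4:-→d5:-→d6:-→d7:-→d8:-→d9:-→d10:H2→d11:-→d12:-→d13:-→d14:-→d15:-→d16:-→d17:-→d18:-→d19:-→d20:-→d21:-→d22:-→d23:-→d24:-→d25:-→d26:-→d27:-→d28:H0  best=H0
  + 41.206.16.0/20 (H3) depth=20
  + 41.206.21.176/28 (H4) depth=28
  + 89.80.0.0/12 (H4) depth=12
  + 89.88.48.0/20 (H0) depth=20
  ? 41.206.16.43  path d0:-→d1:-→d2:-→d3:-→d4:-→d5:-→d6:-→d7:-→d8:-→d9:-→d10:-→d11:-→d12:-→d13:-→d14:-→d15:-→d16:-→d17:-→d18:-→d19:-→d20:H3→d21:-  best=H3
  + 41.206.21.176/28 (H1) depth=28
  + 0.0.0.0/1 (H5) depth=1
  + 41.0.0.0/8 (H4) depth=8
  + 41.206.21.178/32 (H1) depth=32
  + 89.80.0.0/12 (H4) depth=12
  ? 41.206.21.178  path d0:-→d1:H5→d2:-→d3:-→d4:-→d5:-→d6:-→d7:-→d8:H4→d9:-→d10:-→d11:-→d12:-→d13:-→d14:-→d15:-→d16:-→d17:-→d18:-→d19:-→d20:H3→d21:-→d22:-→d23:-→d24:-→d25:-→d26:-→d27:-→d28:H1→d29:-→d30:-→d31:-→d32:H1  best=H1
  + 41.206.0.0/16 (H1) depth=16
  + 89.88.56.0/22 (H4) depth=22
  + 89.88.48.0/20 (H2) depth=20
  - 0.0.0.0/1 clear@1
  + 0.0.0.0/0 (H2) depth=0
  ? 89.88.48.1  path d0:H2→d1:-→d2:-→d3:-→d4:-→d5:-→d6:-→d7:-→d8:-→d9:-→d10:H2→d11:-→d12:H4→d13:-→d14:-→d15:-→d16:-→d17:-→d18:-→d19:-→d20:H2  best=H2
  - 89.88.48.0/20 clear@20
  + 41.192.0.0/12 (H4) depth=12
  + 89.88.48.0/20 (H5) depth=20
  + 0.0.0.0/0 (H0) depth=0
  ? 41.0.0.23  path d0:H0→d1:-→d2:-→d3:-→d4:-→d5:-→d6:-→d7:-→d8:H4  best=H4
  + 41.206.21.160/27 (H5) depth=27
  + 41.206.16.0/20 (H2) depth=20
  ? 183.206.240.105  path d0:H0  best=H0
  + 41.192.0.0/10 (H2) depth=10
  - 41.206.16.0/20 clear@20
  ? 41.206.1.131  path d0:H0→d1:-→d2:-→d3:-→d4:-→d5:-→d6:-→d7:-→d8:H4→d9:-→d10:H2→d11:-→d12:H4→d13:-→d14:-→d15:-→d16:H1→d17:-→d18:-→d19:-  best=H1
  - 89.88.48.0/20 clear@20
  ? 41.206.2.108  path d0:H0→d1:-→d2:-→d3:-→d4:-→d5:-→d6:-→d7:-→d8:H4→d9:-→d10:H2→d11:-→d12:H4→d13:-→d14:-→d15:-→d16:H1→d17:-→d18:-→d19:-  best=H1
  + 40.0.0.0/6 (H3) depth=6
  ? 41.206.0.5  path d0:H0→d1:-→d2:-→d3:-→d4:-→d5:-→d6:H3→d7:-→d8:H4→d9:-→d10:H2→d11:-→d12:H4→d13:-→d14:-→d15:-→d16:H1→d17:-→d18:-→d19:-  best=H1
  ? 41.206.0.27  path d0:H0→d1:-→d2:-→d3:-→d4:-→d5:-→d6:H3→d7:-→d8:H4→d9:-→d10:H2→d11:-→d12:H4→d13:-→d14:-→d15:-→d16:H1→d17:-→d18:-→d19:-  best=H1

== LOOKUPS ==
["H0","H3","H1","H2","H4","H0","H1","H1","H1","H1"]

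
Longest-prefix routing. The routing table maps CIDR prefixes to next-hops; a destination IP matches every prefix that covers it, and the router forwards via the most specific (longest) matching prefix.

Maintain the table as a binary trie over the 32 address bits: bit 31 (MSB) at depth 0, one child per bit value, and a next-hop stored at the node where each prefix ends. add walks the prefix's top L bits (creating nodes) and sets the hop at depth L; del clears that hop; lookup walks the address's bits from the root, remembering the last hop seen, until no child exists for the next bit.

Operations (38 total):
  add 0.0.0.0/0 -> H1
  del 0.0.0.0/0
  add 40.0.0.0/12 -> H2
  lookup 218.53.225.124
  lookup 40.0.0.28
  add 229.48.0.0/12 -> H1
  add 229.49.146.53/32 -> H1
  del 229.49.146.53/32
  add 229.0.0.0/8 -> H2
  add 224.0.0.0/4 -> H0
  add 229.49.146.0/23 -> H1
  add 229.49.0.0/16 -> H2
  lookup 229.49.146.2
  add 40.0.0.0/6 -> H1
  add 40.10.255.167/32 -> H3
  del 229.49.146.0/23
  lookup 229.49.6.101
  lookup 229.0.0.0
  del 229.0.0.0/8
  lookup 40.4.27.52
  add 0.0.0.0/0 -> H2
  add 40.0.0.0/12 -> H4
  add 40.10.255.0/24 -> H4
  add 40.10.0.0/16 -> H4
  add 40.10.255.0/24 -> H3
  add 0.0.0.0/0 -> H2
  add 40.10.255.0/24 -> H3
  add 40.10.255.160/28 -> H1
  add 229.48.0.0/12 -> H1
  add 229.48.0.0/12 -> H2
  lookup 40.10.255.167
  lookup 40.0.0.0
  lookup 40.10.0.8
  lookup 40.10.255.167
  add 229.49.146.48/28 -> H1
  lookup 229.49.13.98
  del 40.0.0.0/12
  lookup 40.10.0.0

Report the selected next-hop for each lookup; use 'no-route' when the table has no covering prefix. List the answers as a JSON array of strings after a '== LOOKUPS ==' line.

Apply in order:
  + 0.0.0.0/0 (H1) depth=0
  del 0.0.0.0/0 (clear depth 0)
  + 40.0.0.0/12 (H2) depth=12
  lookup 218.53.225.124: bits ε walk d0:- -> no-route
  lookup 40.0.0.28: bits 001010000000 walk d0:-→d1:-→d2:-→d3:-→d4:-→d5:-→d6:-→d7:-→d8:-→d9:-→d10:-→d11:-→d12:H2 -> H2
  + 229.48.0.0/12 (H1) depth=12
  + 229.49.146.53/32 (H1) depth=32
  del 229.49.146.53/32 (clear depth 32)
  + 229.0.0.0/8 (H2) depth=8
  + 224.0.0.0/4 (H0) depth=4
  + 229.49.146.0/23 (H1) depth=23
  + 229.49.0.0/16 (H2) depth=16
  lookup 229.49.146.2: bits 11100101001100011001001000 walk d0:-→d1:-→d2:-→d3:-→d4:H0→d5:-→d6:-→d7:-→d8:H2→d9:-→d10:-→d11:-→d12:H1→d13:-→d14:-→d15:-→d16:H2→d17:-→d18:-→d19:-→d20:-→d21:-→d22:-→d23:H1→d24:-→d25:-→d26:- -> H1
  + 40.0.0.0/6 (H1) depth=6
  + 40.10.255.167/32 (H3) depth=32
  del 229.49.146.0/23 (clear depth 23)
  lookup 229.49.6.101: bits 1110010100110001 walk d0:-→d1:-→d2:-→d3:-→d4:H0→d5:-→d6:-→d7:-→d8:H2→d9:-→d10:-→d11:-→d12:H1→d13:-→d14:-→d15:-→d16:H2 -> H2
  lookup 229.0.0.0: bits 1110010100 walk d0:-→d1:-→d2:-→d3:-→d4:H0→d5:-→d6:-→d7:-→d8:H2→d9:-→d10:- -> H2
  del 229.0.0.0/8 (clear depth 8)
  lookup 40.4.27.52: bits 001010000000 walk d0:-→d1:-→d2:-→d3:-→d4:-→d5:-→d6:H1→d7:-→d8:-→d9:-→d10:-→d11:-→d12:H2 -> H2
  + 0.0.0.0/0 (H2) depth=0
  + 40.0.0.0/12 (H4) depth=12
  + 40.10.255.0/24 (H4) depth=24
  + 40.10.0.0/16 (H4) depth=16
  + 40.10.255.0/24 (H3) depth=24
  + 0.0.0.0/0 (H2) depth=0
  + 40.10.255.0/24 (H3) depth=24
  + 40.10.255.160/28 (H1) depth=28
  + 229.48.0.0/12 (H1) depth=12
  + 229.48.0.0/12 (H2) depth=12
  lookup 40.10.255.167: bits 00101000000010101111111110100111 walk d0:H2→d1:-→d2:-→d3:-→d4:-→d5:-→d6:H1→d7:-→d8:-→d9:-→d10:-→d11:-→d12:H4→d13:-→d14:-→d15:-→d16:H4→d17:-→d18:-→d19:-→d20:-→d21:-→d22:-→d23:-→d24:H3→d25:-→d26:-→d27:-→d28:H1→d29:-→d30:-→d31:-→d32:H3 -> H3
  lookup 40.0.0.0: bits 001010000000 walk d0:H2→d1:-→d2:-→d3:-→d4:-→d5:-→d6:H1→d7:-→d8:-→d9:-→d10:-→d11:-→d12:H4 -> H4
  lookup 40.10.0.8: bits 0010100000001010 walk d0:H2→d1:-→d2:-→d3:-→d4:-→d5:-→d6:H1→d7:-→d8:-→d9:-→d10:-→d11:-→d12:H4→d13:-→d14:-→d15:-→d16:H4 -> H4
  lookup 40.10.255.167: bits 00101000000010101111111110100111 walk d0:H2→d1:-→d2:-→d3:-→d4:-→d5:-→d6:H1→d7:-→d8:-→d9:-→d10:-→d11:-→d12:H4→d13:-→d14:-→d15:-→d16:H4→d17:-→d18:-→d19:-→d20:-→d21:-→d22:-→d23:-→d24:H3→d25:-→d26:-→d27:-→d28:H1→d29:-→d30:-→d31:-→d32:H3 -> H3
  + 229.49.146.48/28 (H1) depth=28
  lookup 229.49.13.98: bits 1110010100110001 walk d0:H2→d1:-→d2:-→d3:-→d4:H0→d5:-→d6:-→d7:-→d8:-→d9:-→d10:-→d11:-→d12:H2→d13:-→d14:-→d15:-→d16:H2 -> H2
  del 40.0.0.0/12 (clear depth 12)
  lookup 40.10.0.0: bits 0010100000001010 walk d0:H2→d1:-→d2:-→d3:-→d4:-→d5:-→d6:H1→d7:-→d8:-→d9:-→d10:-→d11:-→d12:-→d13:-→d14:-→d15:-→d16:H4 -> H4

== LOOKUPS ==
["no-route","H2","H1","H2","H2","H2","H3","H4","H4","H3","H2","H4"]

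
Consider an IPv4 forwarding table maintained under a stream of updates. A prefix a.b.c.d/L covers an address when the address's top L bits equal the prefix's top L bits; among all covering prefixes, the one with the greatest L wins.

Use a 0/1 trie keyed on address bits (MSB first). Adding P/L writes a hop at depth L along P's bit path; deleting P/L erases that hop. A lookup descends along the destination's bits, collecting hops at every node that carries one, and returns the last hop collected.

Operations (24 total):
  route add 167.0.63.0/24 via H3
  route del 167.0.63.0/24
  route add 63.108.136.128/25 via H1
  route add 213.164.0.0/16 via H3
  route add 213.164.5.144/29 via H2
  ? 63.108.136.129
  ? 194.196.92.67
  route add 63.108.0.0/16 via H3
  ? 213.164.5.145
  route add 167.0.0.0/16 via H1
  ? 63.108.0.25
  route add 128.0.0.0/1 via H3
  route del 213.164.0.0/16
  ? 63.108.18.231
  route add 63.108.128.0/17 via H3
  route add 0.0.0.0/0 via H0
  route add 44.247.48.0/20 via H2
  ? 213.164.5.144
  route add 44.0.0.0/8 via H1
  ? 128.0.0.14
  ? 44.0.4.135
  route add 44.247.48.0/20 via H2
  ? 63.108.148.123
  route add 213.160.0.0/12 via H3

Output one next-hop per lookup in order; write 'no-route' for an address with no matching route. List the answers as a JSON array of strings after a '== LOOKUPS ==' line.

Process each operation:
  add 167.0.63.0/24 -> H3 at depth 24
  del 167.0.63.0/24 (clear depth 24)
  add 63.108.136.128/25 -> H1 at depth 25
  add 213.164.0.0/16 -> H3 at depth 16
  add 213.164.5.144/29 -> H2 at depth 29
  lookup 63.108.136.129: bits 0011111101101100100010001 walk d0:-→d1:-→d2:-→d3:-→d4:-→d5:-→d6:-→d7:-→d8:-→d9:-→d10:-→d11:-→d12:-→d13:-→d14:-→d15:-→d16:-→d17:-→d18:-→d19:-→d20:-→d21:-→d22:-→d23:-→d24:-→d25:H1 -> H1
  lookup 194.196.92.67: bits 110 walk d0:-→d1:-→d2:-→d3:- -> no-route
  add 63.108.0.0/16 -> H3 at depth 16
  lookup 213.164.5.145: bits 11010101101001000000010110010 walk d0:-→d1:-→d2:-→d3:-→d4:-→d5:-→d6:-→d7:-→d8:-→d9:-→d10:-→d11:-→d12:-→d13:-→d14:-→d15:-→d16:H3→d17:-→d18:-→d19:-→d20:-→d21:-→d22:-→d23:-→d24:-→d25:-→d26:-→d27:-→d28:-→d29:H2 -> H2
  add 167.0.0.0/16 -> H1 at depth 16
  lookup 63.108.0.25: bits 0011111101101100 walk d0:-→d1:-→d2:-→d3:-→d4:-→d5:-→d6:-→d7:-→d8:-→d9:-→d10:-→d11:-→d12:-→d13:-→d14:-→d15:-→d16:H3 -> H3
  add 128.0.0.0/1 -> H3 at depth 1
  del 213.164.0.0/16 (clear depth 16)
  lookup 63.108.18.231: bits 0011111101101100 walk d0:-→d1:-→d2:-→d3:-→d4:-→d5:-→d6:-→d7:-→d8:-→d9:-→d10:-→d11:-→d12:-→d13:-→d14:-→d15:-→d16:H3 -> H3
  add 63.108.128.0/17 -> H3 at depth 17
  add 0.0.0.0/0 -> H0 at depth 0
  add 44.247.48.0/20 -> H2 at depth 20
  lookup 213.164.5.144: bits 11010101101001000000010110010 walk d0:H0→d1:H3→d2:-→d3:-→d4:-→d5:-→d6:-→d7:-→d8:-→d9:-→d10:-→d11:-→d12:-→d13:-→d14:-→d15:-→d16:-→d17:-→d18:-→d19:-→d20:-→d21:-→d22:-→d23:-→d24:-→d25:-→d26:-→d27:-→d28:-→d29:H2 -> H2
  add 44.0.0.0/8 -> H1 at depth 8
  lookup 128.0.0.14: bits 10 walk d0:H0→d1:H3→d2:- -> H3
  lookup 44.0.4.135: bits 00101100 walk d0:H0→d1:-→d2:-→d3:-→d4:-→d5:-→d6:-→d7:-→d8:H1 -> H1
  add 44.247.48.0/20 -> H2 at depth 20
  lookup 63.108.148.123: bits 0011111101101100100 walk d0:H0→d1:-→d2:-→d3:-→d4:-→d5:-→d6:-→d7:-→d8:-→d9:-→d10:-→d11:-→d12:-→d13:-→d14:-→d15:-→d16:H3→d17:H3→d18:-→d19:- -> H3
  add 213.160.0.0/12 -> H3 at depth 12

== LOOKUPS ==
["H1","no-route","H2","H3","H3","H2","H3","H1","H3"]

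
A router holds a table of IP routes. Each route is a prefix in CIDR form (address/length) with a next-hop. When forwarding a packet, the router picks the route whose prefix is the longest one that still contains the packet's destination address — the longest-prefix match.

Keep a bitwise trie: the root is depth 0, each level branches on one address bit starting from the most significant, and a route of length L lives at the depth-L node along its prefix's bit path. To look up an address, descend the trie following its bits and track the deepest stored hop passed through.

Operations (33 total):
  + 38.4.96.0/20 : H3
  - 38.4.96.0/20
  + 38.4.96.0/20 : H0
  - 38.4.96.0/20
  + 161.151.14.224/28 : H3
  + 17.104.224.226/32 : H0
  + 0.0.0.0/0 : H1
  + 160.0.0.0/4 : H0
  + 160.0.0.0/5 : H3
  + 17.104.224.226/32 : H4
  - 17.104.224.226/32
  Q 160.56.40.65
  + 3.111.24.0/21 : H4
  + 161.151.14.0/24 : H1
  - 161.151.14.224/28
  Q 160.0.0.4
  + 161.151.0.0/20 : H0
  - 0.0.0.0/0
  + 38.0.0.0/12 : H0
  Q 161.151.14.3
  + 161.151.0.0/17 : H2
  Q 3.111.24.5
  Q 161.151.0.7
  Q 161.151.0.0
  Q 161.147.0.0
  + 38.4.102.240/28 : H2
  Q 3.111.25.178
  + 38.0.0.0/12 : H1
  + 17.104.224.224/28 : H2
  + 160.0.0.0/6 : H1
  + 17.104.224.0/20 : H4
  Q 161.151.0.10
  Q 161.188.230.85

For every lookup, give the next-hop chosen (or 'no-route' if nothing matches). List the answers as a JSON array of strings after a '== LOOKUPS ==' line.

Apply in order:
  add 38.4.96.0/20 -> H3 at depth 20
  del 38.4.96.0/20 (clear depth 20)
  add 38.4.96.0/20 -> H0 at depth 20
  del 38.4.96.0/20 (clear depth 20)
  add 161.151.14.224/28 -> H3 at depth 28
  add 17.104.224.226/32 -> H0 at depth 32
  add 0.0.0.0/0 -> H1 at depth 0
  add 160.0.0.0/4 -> H0 at depth 4
  add 160.0.0.0/5 -> H3 at depth 5
  add 17.104.224.226/32 -> H4 at depth 32
  del 17.104.224.226/32 (clear depth 32)
  lookup 160.56.40.65: bits 1010000 walk d0:H1→d1:-→d2:-→d3:-→d4:H0→d5:H3→d6:-→d7:- -> H3
  add 3.111.24.0/21 -> H4 at depth 21
  add 161.151.14.0/24 -> H1 at depth 24
  del 161.151.14.224/28 (clear depth 28)
  lookup 160.0.0.4: bits 1010000 walk d0:H1→d1:-→d2:-→d3:-→d4:H0→d5:H3→d6:-→d7:- -> H3
  add 161.151.0.0/20 -> H0 at depth 20
  del 0.0.0.0/0 (clear depth 0)
  add 38.0.0.0/12 -> H0 at depth 12
  lookup 161.151.14.3: bits 101000011001011100001110 walk d0:-→d1:-→d2:-→d3:-→d4:H0→d5:H3→d6:-→d7:-→d8:-→d9:-→d10:-→d11:-→d12:-→d13:-→d14:-→d15:-→d16:-→d17:-→d18:-→d19:-→d20:H0→d21:-→d22:-→d23:-→d24:H1 -> H1
  add 161.151.0.0/17 -> H2 at depth 17
  lookup 3.111.24.5: bits 000000110110111100011 walk d0:-→d1:-→d2:-→d3:-→d4:-→d5:-→d6:-→d7:-→d8:-→d9:-→d10:-→d11:-→d12:-→d13:-→d14:-→d15:-→d16:-→d17:-→d18:-→d19:-→d20:-→d21:H4 -> H4
  lookup 161.151.0.7: bits 10100001100101110000 walk d0:-→d1:-→d2:-→d3:-→d4:H0→d5:H3→d6:-→d7:-→d8:-→d9:-→d10:-→d11:-→d12:-→d13:-→d14:-→d15:-→d16:-→d17:H2→d18:-→d19:-→d20:H0 -> H0
  lookup 161.151.0.0: bits 10100001100101110000 walk d0:-→d1:-→d2:-→d3:-→d4:H0→d5:H3→d6:-→d7:-→d8:-→d9:-→d10:-→d11:-→d12:-→d13:-→d14:-→d15:-→d16:-→d17:H2→d18:-→d19:-→d20:H0 -> H0
  lookup 161.147.0.0: bits 1010000110010 walk d0:-→d1:-→d2:-→d3:-→d4:H0→d5:H3→d6:-→d7:-→d8:-→d9:-→d10:-→d11:-→d12:-→d13:- -> H3
  add 38.4.102.240/28 -> H2 at depth 28
  lookup 3.111.25.178: bits 000000110110111100011 walk d0:-→d1:-→d2:-→d3:-→d4:-→d5:-→d6:-→d7:-→d8:-→d9:-→d10:-→d11:-→d12:-→d13:-→d14:-→d15:-→d16:-→d17:-→d18:-→d19:-→d20:-→d21:H4 -> H4
  add 38.0.0.0/12 -> H1 at depth 12
  add 17.104.224.224/28 -> H2 at depth 28
  add 160.0.0.0/6 -> H1 at depth 6
  add 17.104.224.0/20 -> H4 at depth 20
  lookup 161.151.0.10: bits 10100001100101110000 walk d0:-→d1:-→d2:-→d3:-→d4:H0→d5:H3→d6:H1→d7:-→d8:-→d9:-→d10:-→d11:-→d12:-→d13:-→d14:-→d15:-→d16:-→d17:H2→d18:-→d19:-→d20:H0 -> H0
  lookup 161.188.230.85: bits 1010000110 walk d0:-→d1:-→d2:-→d3:-→d4:H0→d5:H3→d6:H1→d7:-→d8:-→d9:-→d10:- -> H1

== LOOKUPS ==
["H3","H3","H1","H4","H0","H0","H3","H4","H0","H1"]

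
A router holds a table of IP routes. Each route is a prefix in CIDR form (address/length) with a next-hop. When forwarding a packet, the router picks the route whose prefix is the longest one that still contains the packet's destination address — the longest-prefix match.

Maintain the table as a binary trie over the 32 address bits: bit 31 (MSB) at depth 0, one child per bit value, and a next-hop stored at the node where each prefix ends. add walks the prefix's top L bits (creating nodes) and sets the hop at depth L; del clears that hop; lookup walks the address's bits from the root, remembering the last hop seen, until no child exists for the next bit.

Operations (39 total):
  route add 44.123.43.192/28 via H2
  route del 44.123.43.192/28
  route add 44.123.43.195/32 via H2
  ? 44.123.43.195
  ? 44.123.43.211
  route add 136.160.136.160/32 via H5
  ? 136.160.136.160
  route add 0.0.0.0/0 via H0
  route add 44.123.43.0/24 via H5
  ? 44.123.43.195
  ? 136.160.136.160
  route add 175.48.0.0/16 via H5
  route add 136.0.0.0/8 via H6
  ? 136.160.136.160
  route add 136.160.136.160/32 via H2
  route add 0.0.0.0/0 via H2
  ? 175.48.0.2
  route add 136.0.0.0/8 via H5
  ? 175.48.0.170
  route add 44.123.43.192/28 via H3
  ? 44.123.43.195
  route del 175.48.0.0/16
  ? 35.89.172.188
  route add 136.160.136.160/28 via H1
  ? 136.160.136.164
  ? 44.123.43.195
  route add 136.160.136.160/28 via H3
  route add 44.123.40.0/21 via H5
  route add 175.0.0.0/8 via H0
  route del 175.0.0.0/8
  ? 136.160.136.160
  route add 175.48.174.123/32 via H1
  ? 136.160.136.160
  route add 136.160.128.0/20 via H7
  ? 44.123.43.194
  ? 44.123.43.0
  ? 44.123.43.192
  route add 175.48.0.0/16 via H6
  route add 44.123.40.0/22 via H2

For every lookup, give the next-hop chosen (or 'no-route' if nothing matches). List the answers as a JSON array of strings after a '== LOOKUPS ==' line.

Apply in order:
  + 44.123.43.192/28 (H2) depth=28
  - 44.123.43.192/28 clear@28
  + 44.123.43.195/32 (H2) depth=32
  ? 44.123.43.195  path d0:-→d1:-→d2:-→d3:-→d4:-→d5:-→d6:-→d7:-→d8:-→d9:-→d10:-→d11:-→d12:-→d13:-→d14:-→d15:-→d16:-→d17:-→d18:-→d19:-→d20:-→d21:-→d22:-→d23:-→d24:-→d25:-→d26:-→d27:-→d28:-→d29:-→d30:-→d31:-→d32:H2  best=H2
  ? 44.123.43.211  path d0:-→d1:-→d2:-→d3:-→d4:-→d5:-→d6:-→d7:-→d8:-→d9:-→d10:-→d11:-→d12:-→d13:-→d14:-→d15:-→d16:-→d17:-→d18:-→d19:-→d20:-→d21:-→d22:-→d23:-→d24:-→d25:-→d26:-→d27:-  best=no-route
  + 136.160.136.160/32 (H5) depth=32
  ? 136.160.136.160  path d0:-→d1:-→d2:-→d3:-→d4:-→d5:-→d6:-→d7:-→d8:-→d9:-→d10:-→d11:-→d12:-→d13:-→d14:-→d15:-→d16:-→d17:-→d18:-→d19:-→d20:-→d21:-→d22:-→d23:-→d24:-→d25:-→d26:-→d27:-→d28:-→d29:-→d30:-→d31:-→d32:H5  best=H5
  + 0.0.0.0/0 (H0) depth=0
  + 44.123.43.0/24 (H5) depth=24
  ? 44.123.43.195  path d0:H0→d1:-→d2:-→d3:-→d4:-→d5:-→d6:-→d7:-→d8:-→d9:-→d10:-→d11:-→d12:-→d13:-→d14:-→d15:-→d16:-→d17:-→d18:-→d19:-→d20:-→d21:-→d22:-→d23:-→d24:H5→d25:-→d26:-→d27:-→d28:-→d29:-→d30:-→d31:-→d32:H2  best=H2
  ? 136.160.136.160  path d0:H0→d1:-→d2:-→d3:-→d4:-→d5:-→d6:-→d7:-→d8:-→d9:-→d10:-→d11:-→d12:-→d13:-→d14:-→d15:-→d16:-→d17:-→d18:-→d19:-→d20:-→d21:-→d22:-→d23:-→d24:-→d25:-→d26:-→d27:-→d28:-→d29:-→d30:-→d31:-→d32:H5  best=H5
  + 175.48.0.0/16 (H5) depth=16
  + 136.0.0.0/8 (H6) depth=8
  ? 136.160.136.160  path d0:H0→d1:-→d2:-→d3:-→d4:-→d5:-→d6:-→d7:-→d8:H6→d9:-→d10:-→d11:-→d12:-→d13:-→d14:-→d15:-→d16:-→d17:-→d18:-→d19:-→d20:-→d21:-→d22:-→d23:-→d24:-→d25:-→d26:-→d27:-→d28:-→d29:-→d30:-→d31:-→d32:H5  best=H5
  + 136.160.136.160/32 (H2) depth=32
  + 0.0.0.0/0 (H2) depth=0
  ? 175.48.0.2  path d0:H2→d1:-→d2:-→d3:-→d4:-→d5:-→d6:-→d7:-→d8:-→d9:-→d10:-→d11:-→d12:-→d13:-→d14:-→d15:-→d16:H5  best=H5
  + 136.0.0.0/8 (H5) depth=8
  ? 175.48.0.170  path d0:H2→d1:-→d2:-→d3:-→d4:-→d5:-→d6:-→d7:-→d8:-→d9:-→d10:-→d11:-→d12:-→d13:-→d14:-→d15:-→d16:H5  best=H5
  + 44.123.43.192/28 (H3) depth=28
  ? 44.123.43.195  path d0:H2→d1:-→d2:-→d3:-→d4:-→d5:-→d6:-→d7:-→d8:-→d9:-→d10:-→d11:-→d12:-→d13:-→d14:-→d15:-→d16:-→d17:-→d18:-→d19:-→d20:-→d21:-→d22:-→d23:-→d24:H5→d25:-→d26:-→d27:-→d28:H3→d29:-→d30:-→d31:-→d32:H2  best=H2
  - 175.48.0.0/16 clear@16
  ? 35.89.172.188  path d0:H2→d1:-→d2:-→d3:-→d4:-  best=H2
  + 136.160.136.160/28 (H1) depth=28
  ? 136.160.136.164  path d0:H2→d1:-→d2:-→d3:-→d4:-→d5:-→d6:-→d7:-→d8:H5→d9:-→d10:-→d11:-→d12:-→d13:-→d14:-→d15:-→d16:-→d17:-→d18:-→d19:-→d20:-→d21:-→d22:-→d23:-→d24:-→d25:-→d26:-→d27:-→d28:H1→d29:-  best=H1
  ? 44.123.43.195  path d0:H2→d1:-→d2:-→d3:-→d4:-→d5:-→d6:-→d7:-→d8:-→d9:-→d10:-→d11:-→d12:-→d13:-→d14:-→d15:-→d16:-→d17:-→d18:-→d19:-→d20:-→d21:-→d22:-→d23:-→d24:H5→d25:-→d26:-→d27:-→d28:H3→d29:-→d30:-→d31:-→d32:H2  best=H2
  + 136.160.136.160/28 (H3) depth=28
  + 44.123.40.0/21 (H5) depth=21
  + 175.0.0.0/8 (H0) depth=8
  - 175.0.0.0/8 clear@8
  ? 136.160.136.160  path d0:H2→d1:-→d2:-→d3:-→d4:-→d5:-→d6:-→d7:-→d8:H5→d9:-→d10:-→d11:-→d12:-→d13:-→d14:-→d15:-→d16:-→d17:-→d18:-→d19:-→d20:-→d21:-→d22:-→d23:-→d24:-→d25:-→d26:-→d27:-→d28:H3→d29:-→d30:-→d31:-→d32:H2  best=H2
  + 175.48.174.123/32 (H1) depth=32
  ? 136.160.136.160  path d0:H2→d1:-→d2:-→d3:-→d4:-→d5:-→d6:-→d7:-→d8:H5→d9:-→d10:-→d11:-→d12:-→d13:-→d14:-→d15:-→d16:-→d17:-→d18:-→d19:-→d20:-→d21:-→d22:-→d23:-→d24:-→d25:-→d26:-→d27:-→d28:H3→d29:-→d30:-→d31:-→d32:H2  best=H2
  + 136.160.128.0/20 (H7) depth=20
  ? 44.123.43.194  path d0:H2→d1:-→d2:-→d3:-→d4:-→d5:-→d6:-→d7:-→d8:-→d9:-→d10:-→d11:-→d12:-→d13:-→d14:-→d15:-→d16:-→d17:-→d18:-→d19:-→d20:-→d21:H5→d22:-→d23:-→d24:H5→d25:-→d26:-→d27:-→d28:H3→d29:-→d30:-→d31:-  best=H3
  ? 44.123.43.0  path d0:H2→d1:-→d2:-→d3:-→d4:-→d5:-→d6:-→d7:-→d8:-→d9:-→d10:-→d11:-→d12:-→d13:-→d14:-→d15:-→d16:-→d17:-→d18:-→d19:-→d20:-→d21:H5→d22:-→d23:-→d24:H5  best=H5
  ? 44.123.43.192  path d0:H2→d1:-→d2:-→d3:-→d4:-→d5:-→d6:-→d7:-→d8:-→d9:-→d10:-→d11:-→d12:-→d13:-→d14:-→d15:-→d16:-→d17:-→d18:-→d19:-→d20:-→d21:H5→d22:-→d23:-→d24:H5→d25:-→d26:-→d27:-→d28:H3→d29:-→d30:-  best=H3
  + 175.48.0.0/16 (H6) depth=16
  + 44.123.40.0/22 (H2) depth=22

== LOOKUPS ==
["H2","no-route","H5","H2","H5","H5","H5","H5","H2","H2","H1","H2","H2","H2","H3","H5","H3"]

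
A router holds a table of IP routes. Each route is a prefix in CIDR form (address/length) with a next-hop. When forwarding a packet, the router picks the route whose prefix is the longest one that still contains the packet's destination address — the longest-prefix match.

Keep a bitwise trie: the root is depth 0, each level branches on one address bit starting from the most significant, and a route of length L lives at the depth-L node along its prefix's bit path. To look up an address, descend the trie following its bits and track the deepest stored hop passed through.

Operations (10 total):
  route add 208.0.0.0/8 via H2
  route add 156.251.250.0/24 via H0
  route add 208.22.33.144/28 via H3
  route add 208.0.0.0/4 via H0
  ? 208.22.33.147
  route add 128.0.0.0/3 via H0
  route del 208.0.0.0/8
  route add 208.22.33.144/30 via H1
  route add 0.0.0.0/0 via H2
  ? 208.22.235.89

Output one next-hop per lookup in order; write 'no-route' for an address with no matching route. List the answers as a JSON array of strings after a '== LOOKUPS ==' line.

Apply in order:
  + 208.0.0.0/8 (H2) depth=8
  + 156.251.250.0/24 (H0) depth=24
  + 208.22.33.144/28 (H3) depth=28
  + 208.0.0.0/4 (H0) depth=4
  ? 208.22.33.147  path d0:-→d1:-→d2:-→d3:-→d4:H0→d5:-→d6:-→d7:-→d8:H2→d9:-→d10:-→d11:-→d12:-→d13:-→d14:-→d15:-→d16:-→d17:-→d18:-→d19:-→d20:-→d21:-→d22:-→d23:-→d24:-→d25:-→d26:-→d27:-→d28:H3  best=H3
  + 128.0.0.0/3 (H0) depth=3
  - 208.0.0.0/8 clear@8
  + 208.22.33.144/30 (H1) depth=30
  + 0.0.0.0/0 (H2) depth=0
  ? 208.22.235.89  path d0:H2→d1:-→d2:-→d3:-→d4:H0→d5:-→d6:-→d7:-→d8:-→d9:-→d10:-→d11:-→d12:-→d13:-→d14:-→d15:-→d16:-  best=H0

== LOOKUPS ==
["H3","H0"]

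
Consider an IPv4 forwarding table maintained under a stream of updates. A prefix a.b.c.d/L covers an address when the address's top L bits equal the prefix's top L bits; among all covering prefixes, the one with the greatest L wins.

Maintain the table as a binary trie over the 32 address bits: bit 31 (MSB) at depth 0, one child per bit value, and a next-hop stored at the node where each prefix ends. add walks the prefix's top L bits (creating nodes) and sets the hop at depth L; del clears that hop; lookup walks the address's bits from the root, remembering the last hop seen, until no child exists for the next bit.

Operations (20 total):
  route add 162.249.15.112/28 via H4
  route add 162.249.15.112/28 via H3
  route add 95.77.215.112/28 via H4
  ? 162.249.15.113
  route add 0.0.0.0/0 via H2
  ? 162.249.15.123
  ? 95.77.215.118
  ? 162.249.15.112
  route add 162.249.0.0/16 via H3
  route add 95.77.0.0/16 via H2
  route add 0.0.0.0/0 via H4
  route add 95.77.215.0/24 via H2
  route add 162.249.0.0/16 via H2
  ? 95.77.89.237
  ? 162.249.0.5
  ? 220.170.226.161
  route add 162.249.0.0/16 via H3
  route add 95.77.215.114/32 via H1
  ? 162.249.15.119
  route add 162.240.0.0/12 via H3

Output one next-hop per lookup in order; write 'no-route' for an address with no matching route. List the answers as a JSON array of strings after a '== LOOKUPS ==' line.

Process each operation:
  + 162.249.15.112/28 (H4) depth=28
  + 162.249.15.112/28 (H3) depth=28
  + 95.77.215.112/28 (H4) depth=28
  ? 162.249.15.113  path d0:-→d1:-→d2:-→d3:-→d4:-→d5:-→d6:-→d7:-→d8:-→d9:-→d10:-→d11:-→d12:-→d13:-→d14:-→d15:-→d16:-→d17:-→d18:-→d19:-→d20:-→d21:-→d22:-→d23:-→d24:-→d25:-→d26:-→d27:-→d28:H3  best=H3
  + 0.0.0.0/0 (H2) depth=0
  ? 162.249.15.123  path d0:H2→d1:-→d2:-→d3:-→d4:-→d5:-→d6:-→d7:-→d8:-→d9:-→d10:-→d11:-→d12:-→d13:-→d14:-→d15:-→d16:-→d17:-→d18:-→d19:-→d20:-→d21:-→d22:-→d23:-→d24:-→d25:-→d26:-→d27:-→d28:H3  best=H3
  ? 95.77.215.118  path d0:H2→d1:-→d2:-→d3:-→d4:-→d5:-→d6:-→d7:-→d8:-→d9:-→d10:-→d11:-→d12:-→d13:-→d14:-→d15:-→d16:-→d17:-→d18:-→d19:-→d20:-→d21:-→d22:-→d23:-→d24:-→d25:-→d26:-→d27:-→d28:H4  best=H4
  ? 162.249.15.112  path d0:H2→d1:-→d2:-→d3:-→d4:-→d5:-→d6:-→d7:-→d8:-→d9:-→d10:-→d11:-→d12:-→d13:-→d14:-→d15:-→d16:-→d17:-→d18:-→d19:-→d20:-→d21:-→d22:-→d23:-→d24:-→d25:-→d26:-→d27:-→d28:H3  best=H3
  + 162.249.0.0/16 (H3) depth=16
  + 95.77.0.0/16 (H2) depth=16
  + 0.0.0.0/0 (H4) depth=0
  + 95.77.215.0/24 (H2) depth=24
  + 162.249.0.0/16 (H2) depth=16
  ? 95.77.89.237  path d0:H4→d1:-→d2:-→d3:-→d4:-→d5:-→d6:-→d7:-→d8:-→d9:-→d10:-→d11:-→d12:-→d13:-→d14:-→d15:-→d16:H2  best=H2
  ? 162.249.0.5  path d0:H4→d1:-→d2:-→d3:-→d4:-→d5:-→d6:-→d7:-→d8:-→d9:-→d10:-→d11:-→d12:-→d13:-→d14:-→d15:-→d16:H2→d17:-→d18:-→d19:-→d20:-  best=H2
  ? 220.170.226.161  path d0:H4→d1:-  best=H4
  + 162.249.0.0/16 (H3) depth=16
  + 95.77.215.114/32 (H1) depth=32
  ? 162.249.15.119  path d0:H4→d1:-→d2:-→d3:-→d4:-→d5:-→d6:-→d7:-→d8:-→d9:-→d10:-→d11:-→d12:-→d13:-→d14:-→d15:-→d16:H3→d17:-→d18:-→d19:-→d20:-→d21:-→d22:-→d23:-→d24:-→d25:-→d26:-→d27:-→d28:H3  best=H3
  + 162.240.0.0/12 (H3) depth=12

== LOOKUPS ==
["H3","H3","H4","H3","H2","H2","H4","H3"]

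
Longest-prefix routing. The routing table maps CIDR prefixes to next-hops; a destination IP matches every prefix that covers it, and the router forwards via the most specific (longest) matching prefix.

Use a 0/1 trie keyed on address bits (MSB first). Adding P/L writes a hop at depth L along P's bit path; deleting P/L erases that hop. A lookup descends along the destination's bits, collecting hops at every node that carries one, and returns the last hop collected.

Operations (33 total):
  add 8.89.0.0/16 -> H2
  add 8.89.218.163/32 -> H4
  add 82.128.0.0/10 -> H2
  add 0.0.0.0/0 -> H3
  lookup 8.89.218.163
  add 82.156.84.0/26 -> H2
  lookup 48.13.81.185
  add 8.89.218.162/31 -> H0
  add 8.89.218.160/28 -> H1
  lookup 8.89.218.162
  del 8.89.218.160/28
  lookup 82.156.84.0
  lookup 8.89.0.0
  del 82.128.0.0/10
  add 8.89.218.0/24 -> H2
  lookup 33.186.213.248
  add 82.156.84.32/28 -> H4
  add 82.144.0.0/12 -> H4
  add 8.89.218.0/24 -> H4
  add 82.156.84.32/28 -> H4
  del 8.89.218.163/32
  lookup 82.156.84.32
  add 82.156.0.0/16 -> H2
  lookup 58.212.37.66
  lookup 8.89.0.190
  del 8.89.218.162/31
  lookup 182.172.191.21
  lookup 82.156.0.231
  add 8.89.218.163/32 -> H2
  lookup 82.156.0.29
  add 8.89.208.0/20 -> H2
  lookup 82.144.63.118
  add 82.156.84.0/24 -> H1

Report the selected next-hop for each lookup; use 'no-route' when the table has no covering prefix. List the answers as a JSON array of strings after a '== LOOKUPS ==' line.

Process each operation:
  + 8.89.0.0/16 (H2) depth=16
  + 8.89.218.163/32 (H4) depth=32
  + 82.128.0.0/10 (H2) depth=10
  + 0.0.0.0/0 (H3) depth=0
  Q 8.89.218.163: descend 00001000010110011101101010100011 ; hops seen [H3,H2,H4] ; pick H4
  + 82.156.84.0/26 (H2) depth=26
  Q 48.13.81.185: descend 00 ; hops seen [H3] ; pick H3
  + 8.89.218.162/31 (H0) depth=31
  + 8.89.218.160/28 (H1) depth=28
  Q 8.89.218.162: descend 0000100001011001110110101010001 ; hops seen [H3,H2,H1,H0] ; pick H0
  del 8.89.218.160/28 (clear depth 28)
  Q 82.156.84.0: descend 01010010100111000101010000 ; hops seen [H3,H2,H2] ; pick H2
  Q 8.89.0.0: descend 0000100001011001 ; hops seen [H3,H2] ; pick H2
  del 82.128.0.0/10 (clear depth 10)
  + 8.89.218.0/24 (H2) depth=24
  Q 33.186.213.248: descend 00 ; hops seen [H3] ; pick H3
  + 82.156.84.32/28 (H4) depth=28
  + 82.144.0.0/12 (H4) depth=12
  + 8.89.218.0/24 (H4) depth=24
  + 82.156.84.32/28 (H4) depth=28
  del 8.89.218.163/32 (clear depth 32)
  Q 82.156.84.32: descend 0101001010011100010101000010 ; hops seen [H3,H4,H2,H4] ; pick H4
  + 82.156.0.0/16 (H2) depth=16
  Q 58.212.37.66: descend 00 ; hops seen [H3] ; pick H3
  Q 8.89.0.190: descend 0000100001011001 ; hops seen [H3,H2] ; pick H2
  del 8.89.218.162/31 (clear depth 31)
  Q 182.172.191.21: descend ε ; hops seen [H3] ; pick H3
  Q 82.156.0.231: descend 01010010100111000 ; hops seen [H3,H4,H2] ; pick H2
  + 8.89.218.163/32 (H2) depth=32
  Q 82.156.0.29: descend 01010010100111000 ; hops seen [H3,H4,H2] ; pick H2
  + 8.89.208.0/20 (H2) depth=20
  Q 82.144.63.118: descend 010100101001 ; hops seen [H3,H4] ; pick H4
  + 82.156.84.0/24 (H1) depth=24

== LOOKUPS ==
["H4","H3","H0","H2","H2","H3","H4","H3","H2","H3","H2","H2","H4"]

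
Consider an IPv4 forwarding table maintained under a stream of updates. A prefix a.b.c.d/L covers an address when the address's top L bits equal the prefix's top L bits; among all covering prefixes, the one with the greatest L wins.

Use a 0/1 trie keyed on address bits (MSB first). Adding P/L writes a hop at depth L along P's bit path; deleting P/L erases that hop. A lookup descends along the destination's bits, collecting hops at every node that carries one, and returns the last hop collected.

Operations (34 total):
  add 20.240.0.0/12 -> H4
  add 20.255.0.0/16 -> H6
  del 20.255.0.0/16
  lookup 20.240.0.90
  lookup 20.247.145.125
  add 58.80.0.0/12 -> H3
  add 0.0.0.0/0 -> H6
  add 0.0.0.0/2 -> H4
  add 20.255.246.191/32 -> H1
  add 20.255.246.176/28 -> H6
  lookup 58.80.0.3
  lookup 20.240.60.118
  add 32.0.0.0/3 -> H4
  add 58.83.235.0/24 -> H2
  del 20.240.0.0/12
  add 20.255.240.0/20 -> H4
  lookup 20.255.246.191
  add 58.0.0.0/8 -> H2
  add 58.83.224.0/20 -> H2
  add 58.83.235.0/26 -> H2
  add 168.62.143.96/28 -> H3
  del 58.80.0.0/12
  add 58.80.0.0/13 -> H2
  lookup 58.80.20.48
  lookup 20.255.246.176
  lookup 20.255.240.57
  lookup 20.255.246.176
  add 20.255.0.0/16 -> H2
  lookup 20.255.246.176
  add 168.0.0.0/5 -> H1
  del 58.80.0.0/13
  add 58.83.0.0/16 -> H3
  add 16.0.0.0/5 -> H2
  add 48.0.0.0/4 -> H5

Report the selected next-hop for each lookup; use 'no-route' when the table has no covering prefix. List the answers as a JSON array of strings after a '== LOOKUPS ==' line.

Process each operation:
  + 20.240.0.0/12 (H4) depth=12
  + 20.255.0.0/16 (H6) depth=16
  del 20.255.0.0/16 (clear depth 16)
  ? 20.240.0.90  path d0:-→d1:-→d2:-→d3:-→d4:-→d5:-→d6:-→d7:-→d8:-→d9:-→d10:-→d11:-→d12:H4  best=H4
  ? 20.247.145.125  path d0:-→d1:-→d2:-→d3:-→d4:-→d5:-→d6:-→d7:-→d8:-→d9:-→d10:-→d11:-→d12:H4  best=H4
  + 58.80.0.0/12 (H3) depth=12
  + 0.0.0.0/0 (H6) depth=0
  + 0.0.0.0/2 (H4) depth=2
  + 20.255.246.191/32 (H1) depth=32
  + 20.255.246.176/28 (H6) depth=28
  ? 58.80.0.3  path d0:H6→d1:-→d2:H4→d3:-→d4:-→d5:-→d6:-→d7:-→d8:-→d9:-→d10:-→d11:-→d12:H3  best=H3
  ? 20.240.60.118  path d0:H6→d1:-→d2:H4→d3:-→d4:-→d5:-→d6:-→d7:-→d8:-→d9:-→d10:-→d11:-→d12:H4  best=H4
  + 32.0.0.0/3 (H4) depth=3
  + 58.83.235.0/24 (H2) depth=24
  del 20.240.0.0/12 (clear depth 12)
  + 20.255.240.0/20 (H4) depth=20
  ? 20.255.246.191  path d0:H6→d1:-→d2:H4→d3:-→d4:-→d5:-→d6:-→d7:-→d8:-→d9:-→d10:-→d11:-→d12:-→d13:-→d14:-→d15:-→d16:-→d17:-→d18:-→d19:-→d20:H4→d21:-→d22:-→d23:-→d24:-→d25:-→d26:-→d27:-→d28:H6→d29:-→d30:-→d31:-→d32:H1  best=H1
  + 58.0.0.0/8 (H2) depth=8
  + 58.83.224.0/20 (H2) depth=20
  + 58.83.235.0/26 (H2) depth=26
  + 168.62.143.96/28 (H3) depth=28
  del 58.80.0.0/12 (clear depth 12)
  + 58.80.0.0/13 (H2) depth=13
  ? 58.80.20.48  path d0:H6→d1:-→d2:H4→d3:H4→d4:-→d5:-→d6:-→d7:-→d8:H2→d9:-→d10:-→d11:-→d12:-→d13:H2→d14:-  best=H2
  ? 20.255.246.176  path d0:H6→d1:-→d2:H4→d3:-→d4:-→d5:-→d6:-→d7:-→d8:-→d9:-→d10:-→d11:-→d12:-→d13:-→d14:-→d15:-→d16:-→d17:-→d18:-→d19:-→d20:H4→d21:-→d22:-→d23:-→d24:-→d25:-→d26:-→d27:-→d28:H6  best=H6
  ? 20.255.240.57  path d0:H6→d1:-→d2:H4→d3:-→d4:-→d5:-→d6:-→d7:-→d8:-→d9:-→d10:-→d11:-→d12:-→d13:-→d14:-→d15:-→d16:-→d17:-→d18:-→d19:-→d20:H4→d21:-  best=H4
  ? 20.255.246.176  path d0:H6→d1:-→d2:H4→d3:-→d4:-→d5:-→d6:-→d7:-→d8:-→d9:-→d10:-→d11:-→d12:-→d13:-→d14:-→d15:-→d16:-→d17:-→d18:-→d19:-→d20:H4→d21:-→d22:-→d23:-→d24:-→d25:-→d26:-→d27:-→d28:H6  best=H6
  + 20.255.0.0/16 (H2) depth=16
  ? 20.255.246.176  path d0:H6→d1:-→d2:H4→d3:-→d4:-→d5:-→d6:-→d7:-→d8:-→d9:-→d10:-→d11:-→d12:-→d13:-→d14:-→d15:-→d16:H2→d17:-→d18:-→d19:-→d20:H4→d21:-→d22:-→d23:-→d24:-→d25:-→d26:-→d27:-→d28:H6  best=H6
  + 168.0.0.0/5 (H1) depth=5
  del 58.80.0.0/13 (clear depth 13)
  + 58.83.0.0/16 (H3) depth=16
  + 16.0.0.0/5 (H2) depth=5
  + 48.0.0.0/4 (H5) depth=4

== LOOKUPS ==
["H4","H4","H3","H4","H1","H2","H6","H4","H6","H6"]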